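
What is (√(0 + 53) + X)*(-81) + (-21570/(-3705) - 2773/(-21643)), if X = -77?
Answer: 33373693142/5345821 - 81*√53 ≈ 5653.3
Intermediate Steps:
(√(0 + 53) + X)*(-81) + (-21570/(-3705) - 2773/(-21643)) = (√(0 + 53) - 77)*(-81) + (-21570/(-3705) - 2773/(-21643)) = (√53 - 77)*(-81) + (-21570*(-1/3705) - 2773*(-1/21643)) = (-77 + √53)*(-81) + (1438/247 + 2773/21643) = (6237 - 81*√53) + 31807565/5345821 = 33373693142/5345821 - 81*√53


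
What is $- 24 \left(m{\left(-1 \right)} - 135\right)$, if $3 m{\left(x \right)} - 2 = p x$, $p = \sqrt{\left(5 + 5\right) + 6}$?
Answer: $3256$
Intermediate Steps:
$p = 4$ ($p = \sqrt{10 + 6} = \sqrt{16} = 4$)
$m{\left(x \right)} = \frac{2}{3} + \frac{4 x}{3}$
$- 24 \left(m{\left(-1 \right)} - 135\right) = - 24 \left(\left(\frac{2}{3} + \frac{4}{3} \left(-1\right)\right) - 135\right) = - 24 \left(\left(\frac{2}{3} - \frac{4}{3}\right) - 135\right) = - 24 \left(- \frac{2}{3} - 135\right) = \left(-24\right) \left(- \frac{407}{3}\right) = 3256$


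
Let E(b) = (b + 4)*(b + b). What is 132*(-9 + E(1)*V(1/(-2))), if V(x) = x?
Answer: -1848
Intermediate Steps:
E(b) = 2*b*(4 + b) (E(b) = (4 + b)*(2*b) = 2*b*(4 + b))
132*(-9 + E(1)*V(1/(-2))) = 132*(-9 + (2*1*(4 + 1))*(1/(-2))) = 132*(-9 + (2*1*5)*(1*(-1/2))) = 132*(-9 + 10*(-1/2)) = 132*(-9 - 5) = 132*(-14) = -1848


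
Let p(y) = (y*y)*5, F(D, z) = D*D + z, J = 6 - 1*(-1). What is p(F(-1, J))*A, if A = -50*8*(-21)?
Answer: 2688000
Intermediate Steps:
A = 8400 (A = -400*(-21) = 8400)
J = 7 (J = 6 + 1 = 7)
F(D, z) = z + D**2 (F(D, z) = D**2 + z = z + D**2)
p(y) = 5*y**2 (p(y) = y**2*5 = 5*y**2)
p(F(-1, J))*A = (5*(7 + (-1)**2)**2)*8400 = (5*(7 + 1)**2)*8400 = (5*8**2)*8400 = (5*64)*8400 = 320*8400 = 2688000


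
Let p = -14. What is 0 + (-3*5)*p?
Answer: 210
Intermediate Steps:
0 + (-3*5)*p = 0 - 3*5*(-14) = 0 - 15*(-14) = 0 + 210 = 210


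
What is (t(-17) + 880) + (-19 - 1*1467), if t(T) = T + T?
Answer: -640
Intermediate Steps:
t(T) = 2*T
(t(-17) + 880) + (-19 - 1*1467) = (2*(-17) + 880) + (-19 - 1*1467) = (-34 + 880) + (-19 - 1467) = 846 - 1486 = -640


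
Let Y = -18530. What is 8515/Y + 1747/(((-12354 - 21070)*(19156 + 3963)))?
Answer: -657982368975/1431867681968 ≈ -0.45953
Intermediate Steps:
8515/Y + 1747/(((-12354 - 21070)*(19156 + 3963))) = 8515/(-18530) + 1747/(((-12354 - 21070)*(19156 + 3963))) = 8515*(-1/18530) + 1747/((-33424*23119)) = -1703/3706 + 1747/(-772729456) = -1703/3706 + 1747*(-1/772729456) = -1703/3706 - 1747/772729456 = -657982368975/1431867681968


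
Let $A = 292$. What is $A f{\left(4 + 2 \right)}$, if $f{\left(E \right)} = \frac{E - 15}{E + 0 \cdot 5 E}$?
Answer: $-438$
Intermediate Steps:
$f{\left(E \right)} = \frac{-15 + E}{E}$ ($f{\left(E \right)} = \frac{-15 + E}{E + 0 E} = \frac{-15 + E}{E + 0} = \frac{-15 + E}{E}$)
$A f{\left(4 + 2 \right)} = 292 \frac{-15 + \left(4 + 2\right)}{4 + 2} = 292 \frac{-15 + 6}{6} = 292 \cdot \frac{1}{6} \left(-9\right) = 292 \left(- \frac{3}{2}\right) = -438$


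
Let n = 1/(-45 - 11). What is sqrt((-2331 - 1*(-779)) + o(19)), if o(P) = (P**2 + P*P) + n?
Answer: I*sqrt(650734)/28 ≈ 28.81*I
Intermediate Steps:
n = -1/56 (n = 1/(-56) = -1/56 ≈ -0.017857)
o(P) = -1/56 + 2*P**2 (o(P) = (P**2 + P*P) - 1/56 = (P**2 + P**2) - 1/56 = 2*P**2 - 1/56 = -1/56 + 2*P**2)
sqrt((-2331 - 1*(-779)) + o(19)) = sqrt((-2331 - 1*(-779)) + (-1/56 + 2*19**2)) = sqrt((-2331 + 779) + (-1/56 + 2*361)) = sqrt(-1552 + (-1/56 + 722)) = sqrt(-1552 + 40431/56) = sqrt(-46481/56) = I*sqrt(650734)/28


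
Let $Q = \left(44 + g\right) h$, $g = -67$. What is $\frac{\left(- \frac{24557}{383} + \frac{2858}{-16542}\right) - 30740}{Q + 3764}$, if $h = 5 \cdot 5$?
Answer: $- \frac{97581615074}{10102091877} \approx -9.6595$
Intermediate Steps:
$h = 25$
$Q = -575$ ($Q = \left(44 - 67\right) 25 = \left(-23\right) 25 = -575$)
$\frac{\left(- \frac{24557}{383} + \frac{2858}{-16542}\right) - 30740}{Q + 3764} = \frac{\left(- \frac{24557}{383} + \frac{2858}{-16542}\right) - 30740}{-575 + 3764} = \frac{\left(\left(-24557\right) \frac{1}{383} + 2858 \left(- \frac{1}{16542}\right)\right) - 30740}{3189} = \left(\left(- \frac{24557}{383} - \frac{1429}{8271}\right) - 30740\right) \frac{1}{3189} = \left(- \frac{203658254}{3167793} - 30740\right) \frac{1}{3189} = \left(- \frac{97581615074}{3167793}\right) \frac{1}{3189} = - \frac{97581615074}{10102091877}$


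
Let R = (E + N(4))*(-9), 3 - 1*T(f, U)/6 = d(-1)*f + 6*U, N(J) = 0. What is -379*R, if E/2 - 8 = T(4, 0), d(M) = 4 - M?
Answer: -641268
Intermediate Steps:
T(f, U) = 18 - 36*U - 30*f (T(f, U) = 18 - 6*((4 - 1*(-1))*f + 6*U) = 18 - 6*((4 + 1)*f + 6*U) = 18 - 6*(5*f + 6*U) = 18 + (-36*U - 30*f) = 18 - 36*U - 30*f)
E = -188 (E = 16 + 2*(18 - 36*0 - 30*4) = 16 + 2*(18 + 0 - 120) = 16 + 2*(-102) = 16 - 204 = -188)
R = 1692 (R = (-188 + 0)*(-9) = -188*(-9) = 1692)
-379*R = -379*1692 = -641268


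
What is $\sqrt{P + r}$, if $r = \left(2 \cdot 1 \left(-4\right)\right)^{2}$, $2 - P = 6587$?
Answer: $i \sqrt{6521} \approx 80.753 i$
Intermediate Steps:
$P = -6585$ ($P = 2 - 6587 = -6585$)
$r = 64$ ($r = \left(2 \left(-4\right)\right)^{2} = \left(-8\right)^{2} = 64$)
$\sqrt{P + r} = \sqrt{-6585 + 64} = \sqrt{-6521} = i \sqrt{6521}$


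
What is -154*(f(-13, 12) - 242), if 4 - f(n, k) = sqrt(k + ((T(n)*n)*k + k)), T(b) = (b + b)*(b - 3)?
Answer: 36652 + 924*I*sqrt(1802) ≈ 36652.0 + 39224.0*I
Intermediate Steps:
T(b) = 2*b*(-3 + b) (T(b) = (2*b)*(-3 + b) = 2*b*(-3 + b))
f(n, k) = 4 - sqrt(2*k + 2*k*n**2*(-3 + n)) (f(n, k) = 4 - sqrt(k + (((2*n*(-3 + n))*n)*k + k)) = 4 - sqrt(k + ((2*n**2*(-3 + n))*k + k)) = 4 - sqrt(k + (2*k*n**2*(-3 + n) + k)) = 4 - sqrt(k + (k + 2*k*n**2*(-3 + n))) = 4 - sqrt(2*k + 2*k*n**2*(-3 + n)))
-154*(f(-13, 12) - 242) = -154*((4 - sqrt(2)*sqrt(12*(1 + (-13)**2*(-3 - 13)))) - 242) = -154*((4 - sqrt(2)*sqrt(12*(1 + 169*(-16)))) - 242) = -154*((4 - sqrt(2)*sqrt(12*(1 - 2704))) - 242) = -154*((4 - sqrt(2)*sqrt(12*(-2703))) - 242) = -154*((4 - sqrt(2)*sqrt(-32436)) - 242) = -154*((4 - sqrt(2)*6*I*sqrt(901)) - 242) = -154*((4 - 6*I*sqrt(1802)) - 242) = -154*(-238 - 6*I*sqrt(1802)) = 36652 + 924*I*sqrt(1802)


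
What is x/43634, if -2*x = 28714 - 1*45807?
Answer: 17093/87268 ≈ 0.19587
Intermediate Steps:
x = 17093/2 (x = -(28714 - 1*45807)/2 = -(28714 - 45807)/2 = -½*(-17093) = 17093/2 ≈ 8546.5)
x/43634 = (17093/2)/43634 = (17093/2)*(1/43634) = 17093/87268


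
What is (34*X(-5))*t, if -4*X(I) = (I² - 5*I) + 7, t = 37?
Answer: -35853/2 ≈ -17927.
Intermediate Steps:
X(I) = -7/4 - I²/4 + 5*I/4 (X(I) = -((I² - 5*I) + 7)/4 = -(7 + I² - 5*I)/4 = -7/4 - I²/4 + 5*I/4)
(34*X(-5))*t = (34*(-7/4 - ¼*(-5)² + (5/4)*(-5)))*37 = (34*(-7/4 - ¼*25 - 25/4))*37 = (34*(-7/4 - 25/4 - 25/4))*37 = (34*(-57/4))*37 = -969/2*37 = -35853/2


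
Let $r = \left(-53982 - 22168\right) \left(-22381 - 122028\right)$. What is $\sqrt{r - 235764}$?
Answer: $\sqrt{10996509586} \approx 1.0486 \cdot 10^{5}$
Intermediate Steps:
$r = 10996745350$ ($r = \left(-76150\right) \left(-144409\right) = 10996745350$)
$\sqrt{r - 235764} = \sqrt{10996745350 - 235764} = \sqrt{10996509586}$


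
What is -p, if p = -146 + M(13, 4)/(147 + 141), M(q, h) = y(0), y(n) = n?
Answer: 146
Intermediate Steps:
M(q, h) = 0
p = -146 (p = -146 + 0/(147 + 141) = -146 + 0/288 = -146 + (1/288)*0 = -146 + 0 = -146)
-p = -1*(-146) = 146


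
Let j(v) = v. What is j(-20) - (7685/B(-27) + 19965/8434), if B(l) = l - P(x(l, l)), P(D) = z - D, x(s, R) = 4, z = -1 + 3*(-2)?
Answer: 30898485/67472 ≈ 457.95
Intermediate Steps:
z = -7 (z = -1 - 6 = -7)
P(D) = -7 - D
B(l) = 11 + l (B(l) = l - (-7 - 1*4) = l - (-7 - 4) = l - 1*(-11) = l + 11 = 11 + l)
j(-20) - (7685/B(-27) + 19965/8434) = -20 - (7685/(11 - 27) + 19965/8434) = -20 - (7685/(-16) + 19965*(1/8434)) = -20 - (7685*(-1/16) + 19965/8434) = -20 - (-7685/16 + 19965/8434) = -20 - 1*(-32247925/67472) = -20 + 32247925/67472 = 30898485/67472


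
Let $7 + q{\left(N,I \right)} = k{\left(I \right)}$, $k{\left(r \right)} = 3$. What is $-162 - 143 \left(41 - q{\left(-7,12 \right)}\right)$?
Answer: $-6597$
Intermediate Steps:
$q{\left(N,I \right)} = -4$ ($q{\left(N,I \right)} = -7 + 3 = -4$)
$-162 - 143 \left(41 - q{\left(-7,12 \right)}\right) = -162 - 143 \left(41 - -4\right) = -162 - 143 \left(41 + 4\right) = -162 - 6435 = -6597$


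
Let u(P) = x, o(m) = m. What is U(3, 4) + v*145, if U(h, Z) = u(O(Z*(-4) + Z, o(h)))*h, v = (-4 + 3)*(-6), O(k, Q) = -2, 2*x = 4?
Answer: 876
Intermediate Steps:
x = 2 (x = (1/2)*4 = 2)
v = 6 (v = -1*(-6) = 6)
u(P) = 2
U(h, Z) = 2*h
U(3, 4) + v*145 = 2*3 + 6*145 = 6 + 870 = 876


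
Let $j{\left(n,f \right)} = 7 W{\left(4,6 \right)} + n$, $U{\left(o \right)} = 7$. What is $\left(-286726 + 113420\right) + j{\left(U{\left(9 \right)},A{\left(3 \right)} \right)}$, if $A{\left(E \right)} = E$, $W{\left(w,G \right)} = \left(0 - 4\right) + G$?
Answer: $-173285$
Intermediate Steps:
$W{\left(w,G \right)} = -4 + G$
$j{\left(n,f \right)} = 14 + n$ ($j{\left(n,f \right)} = 7 \left(-4 + 6\right) + n = 7 \cdot 2 + n = 14 + n$)
$\left(-286726 + 113420\right) + j{\left(U{\left(9 \right)},A{\left(3 \right)} \right)} = \left(-286726 + 113420\right) + \left(14 + 7\right) = -173306 + 21 = -173285$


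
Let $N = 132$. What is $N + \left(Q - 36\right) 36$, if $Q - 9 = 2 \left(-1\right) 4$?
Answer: $-1128$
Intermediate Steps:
$Q = 1$ ($Q = 9 + 2 \left(-1\right) 4 = 9 - 8 = 1$)
$N + \left(Q - 36\right) 36 = 132 + \left(1 - 36\right) 36 = 132 - 1260 = -1128$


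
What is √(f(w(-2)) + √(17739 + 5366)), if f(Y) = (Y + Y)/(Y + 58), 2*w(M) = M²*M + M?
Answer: √(-530 + 2809*√23105)/53 ≈ 12.321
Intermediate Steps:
w(M) = M/2 + M³/2 (w(M) = (M²*M + M)/2 = (M³ + M)/2 = (M + M³)/2 = M/2 + M³/2)
f(Y) = 2*Y/(58 + Y) (f(Y) = (2*Y)/(58 + Y) = 2*Y/(58 + Y))
√(f(w(-2)) + √(17739 + 5366)) = √(2*((½)*(-2)*(1 + (-2)²))/(58 + (½)*(-2)*(1 + (-2)²)) + √(17739 + 5366)) = √(2*((½)*(-2)*(1 + 4))/(58 + (½)*(-2)*(1 + 4)) + √23105) = √(2*((½)*(-2)*5)/(58 + (½)*(-2)*5) + √23105) = √(2*(-5)/(58 - 5) + √23105) = √(2*(-5)/53 + √23105) = √(2*(-5)*(1/53) + √23105) = √(-10/53 + √23105)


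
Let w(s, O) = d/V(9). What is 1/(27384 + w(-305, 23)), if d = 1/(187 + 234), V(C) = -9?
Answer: 3789/103757975 ≈ 3.6518e-5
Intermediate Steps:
d = 1/421 ≈ 0.0023753
w(s, O) = -1/3789 (w(s, O) = (1/421)/(-9) = (1/421)*(-⅑) = -1/3789)
1/(27384 + w(-305, 23)) = 1/(27384 - 1/3789) = 1/(103757975/3789) = 3789/103757975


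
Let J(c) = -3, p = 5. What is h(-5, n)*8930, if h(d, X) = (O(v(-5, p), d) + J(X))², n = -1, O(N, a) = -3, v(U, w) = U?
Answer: 321480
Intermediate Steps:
h(d, X) = 36 (h(d, X) = (-3 - 3)² = (-6)² = 36)
h(-5, n)*8930 = 36*8930 = 321480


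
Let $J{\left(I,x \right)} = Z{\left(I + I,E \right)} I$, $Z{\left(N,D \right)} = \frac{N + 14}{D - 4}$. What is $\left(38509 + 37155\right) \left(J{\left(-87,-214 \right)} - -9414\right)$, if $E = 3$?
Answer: $-340941984$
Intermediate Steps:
$Z{\left(N,D \right)} = \frac{14 + N}{-4 + D}$
$J{\left(I,x \right)} = I \left(-14 - 2 I\right)$ ($J{\left(I,x \right)} = \frac{14 + \left(I + I\right)}{-4 + 3} I = \frac{14 + 2 I}{-1} I = - (14 + 2 I) I = \left(-14 - 2 I\right) I = I \left(-14 - 2 I\right)$)
$\left(38509 + 37155\right) \left(J{\left(-87,-214 \right)} - -9414\right) = \left(38509 + 37155\right) \left(2 \left(-87\right) \left(-7 - -87\right) - -9414\right) = 75664 \left(2 \left(-87\right) \left(-7 + 87\right) + \left(-9401 + 18815\right)\right) = 75664 \left(2 \left(-87\right) 80 + 9414\right) = 75664 \left(-13920 + 9414\right) = 75664 \left(-4506\right) = -340941984$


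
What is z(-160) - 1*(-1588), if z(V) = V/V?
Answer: 1589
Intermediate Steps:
z(V) = 1
z(-160) - 1*(-1588) = 1 - 1*(-1588) = 1 + 1588 = 1589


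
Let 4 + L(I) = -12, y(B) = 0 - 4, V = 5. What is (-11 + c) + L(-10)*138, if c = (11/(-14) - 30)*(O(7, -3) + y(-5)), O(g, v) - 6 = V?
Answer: -4869/2 ≈ -2434.5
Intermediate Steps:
y(B) = -4
O(g, v) = 11 (O(g, v) = 6 + 5 = 11)
L(I) = -16 (L(I) = -4 - 12 = -16)
c = -431/2 (c = (11/(-14) - 30)*(11 - 4) = (11*(-1/14) - 30)*7 = (-11/14 - 30)*7 = -431/14*7 = -431/2 ≈ -215.50)
(-11 + c) + L(-10)*138 = (-11 - 431/2) - 16*138 = -453/2 - 2208 = -4869/2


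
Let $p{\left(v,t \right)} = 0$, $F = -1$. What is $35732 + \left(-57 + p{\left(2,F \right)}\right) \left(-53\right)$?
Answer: $38753$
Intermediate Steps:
$35732 + \left(-57 + p{\left(2,F \right)}\right) \left(-53\right) = 35732 + \left(-57 + 0\right) \left(-53\right) = 35732 - -3021 = 35732 + 3021 = 38753$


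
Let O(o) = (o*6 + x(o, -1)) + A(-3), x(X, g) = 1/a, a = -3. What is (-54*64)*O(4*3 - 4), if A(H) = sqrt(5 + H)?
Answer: -164736 - 3456*sqrt(2) ≈ -1.6962e+5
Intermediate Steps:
x(X, g) = -1/3 (x(X, g) = 1/(-3) = -1/3)
O(o) = -1/3 + sqrt(2) + 6*o (O(o) = (o*6 - 1/3) + sqrt(5 - 3) = (6*o - 1/3) + sqrt(2) = (-1/3 + 6*o) + sqrt(2) = -1/3 + sqrt(2) + 6*o)
(-54*64)*O(4*3 - 4) = (-54*64)*(-1/3 + sqrt(2) + 6*(4*3 - 4)) = -3456*(-1/3 + sqrt(2) + 6*(12 - 4)) = -3456*(-1/3 + sqrt(2) + 6*8) = -3456*(-1/3 + sqrt(2) + 48) = -3456*(143/3 + sqrt(2)) = -164736 - 3456*sqrt(2)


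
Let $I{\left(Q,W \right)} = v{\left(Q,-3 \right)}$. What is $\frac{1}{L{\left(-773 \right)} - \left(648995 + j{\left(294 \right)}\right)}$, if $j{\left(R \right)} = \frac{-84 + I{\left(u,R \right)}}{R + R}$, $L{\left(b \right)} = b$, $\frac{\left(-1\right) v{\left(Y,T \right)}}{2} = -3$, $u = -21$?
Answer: $- \frac{98}{63677251} \approx -1.539 \cdot 10^{-6}$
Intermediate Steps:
$v{\left(Y,T \right)} = 6$ ($v{\left(Y,T \right)} = \left(-2\right) \left(-3\right) = 6$)
$I{\left(Q,W \right)} = 6$
$j{\left(R \right)} = - \frac{39}{R}$ ($j{\left(R \right)} = \frac{-84 + 6}{R + R} = - \frac{78}{2 R} = - 78 \frac{1}{2 R} = - \frac{39}{R}$)
$\frac{1}{L{\left(-773 \right)} - \left(648995 + j{\left(294 \right)}\right)} = \frac{1}{-773 - \left(648995 - \frac{39}{294}\right)} = \frac{1}{-773 - \left(648995 - \frac{13}{98}\right)} = \frac{1}{-773 - \frac{63601497}{98}} = \frac{1}{- \frac{63677251}{98}} = - \frac{98}{63677251}$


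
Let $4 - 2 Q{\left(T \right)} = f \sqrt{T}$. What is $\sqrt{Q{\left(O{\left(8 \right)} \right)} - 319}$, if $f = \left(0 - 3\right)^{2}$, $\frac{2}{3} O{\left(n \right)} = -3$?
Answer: $\frac{\sqrt{-1268 - 27 i \sqrt{2}}}{2} \approx 0.26805 - 17.807 i$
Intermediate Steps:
$O{\left(n \right)} = - \frac{9}{2}$ ($O{\left(n \right)} = \frac{3}{2} \left(-3\right) = - \frac{9}{2}$)
$f = 9$ ($f = \left(-3\right)^{2} = 9$)
$Q{\left(T \right)} = 2 - \frac{9 \sqrt{T}}{2}$
$\sqrt{Q{\left(O{\left(8 \right)} \right)} - 319} = \sqrt{\left(2 - \frac{9 \sqrt{- \frac{9}{2}}}{2}\right) - 319} = \sqrt{\left(2 - \frac{9 \frac{3 i \sqrt{2}}{2}}{2}\right) - 319} = \sqrt{\left(2 - \frac{27 i \sqrt{2}}{4}\right) - 319} = \sqrt{-317 - \frac{27 i \sqrt{2}}{4}}$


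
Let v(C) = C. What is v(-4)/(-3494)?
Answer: 2/1747 ≈ 0.0011448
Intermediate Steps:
v(-4)/(-3494) = -4/(-3494) = -1/3494*(-4) = 2/1747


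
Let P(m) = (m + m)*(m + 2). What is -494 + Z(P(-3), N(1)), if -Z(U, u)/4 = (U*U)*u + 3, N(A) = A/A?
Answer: -650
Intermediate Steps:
N(A) = 1
P(m) = 2*m*(2 + m) (P(m) = (2*m)*(2 + m) = 2*m*(2 + m))
Z(U, u) = -12 - 4*u*U**2 (Z(U, u) = -4*((U*U)*u + 3) = -4*(U**2*u + 3) = -4*(u*U**2 + 3) = -4*(3 + u*U**2) = -12 - 4*u*U**2)
-494 + Z(P(-3), N(1)) = -494 + (-12 - 4*1*(2*(-3)*(2 - 3))**2) = -494 + (-12 - 4*1*(2*(-3)*(-1))**2) = -494 + (-12 - 4*1*6**2) = -494 + (-12 - 4*1*36) = -494 + (-12 - 144) = -494 - 156 = -650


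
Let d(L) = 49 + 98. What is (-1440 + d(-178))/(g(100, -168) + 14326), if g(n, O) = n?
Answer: -1293/14426 ≈ -0.089630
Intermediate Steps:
d(L) = 147
(-1440 + d(-178))/(g(100, -168) + 14326) = (-1440 + 147)/(100 + 14326) = -1293/14426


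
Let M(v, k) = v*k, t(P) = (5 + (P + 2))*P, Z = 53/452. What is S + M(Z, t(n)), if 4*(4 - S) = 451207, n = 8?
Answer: -50978223/452 ≈ -1.1278e+5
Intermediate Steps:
Z = 53/452 (Z = 53*(1/452) = 53/452 ≈ 0.11726)
S = -451191/4 (S = 4 - ¼*451207 = 4 - 451207/4 = -451191/4 ≈ -1.1280e+5)
t(P) = P*(7 + P) (t(P) = (5 + (2 + P))*P = (7 + P)*P = P*(7 + P))
M(v, k) = k*v
S + M(Z, t(n)) = -451191/4 + (8*(7 + 8))*(53/452) = -451191/4 + (8*15)*(53/452) = -451191/4 + 120*(53/452) = -451191/4 + 1590/113 = -50978223/452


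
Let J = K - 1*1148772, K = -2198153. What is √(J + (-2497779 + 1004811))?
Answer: I*√4839893 ≈ 2200.0*I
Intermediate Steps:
J = -3346925 (J = -2198153 - 1*1148772 = -2198153 - 1148772 = -3346925)
√(J + (-2497779 + 1004811)) = √(-3346925 + (-2497779 + 1004811)) = √(-3346925 - 1492968) = √(-4839893) = I*√4839893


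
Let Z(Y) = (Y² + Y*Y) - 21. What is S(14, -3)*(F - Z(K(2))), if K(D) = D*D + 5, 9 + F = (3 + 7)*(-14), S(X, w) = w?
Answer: 870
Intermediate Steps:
F = -149 (F = -9 + (3 + 7)*(-14) = -9 + 10*(-14) = -9 - 140 = -149)
K(D) = 5 + D² (K(D) = D² + 5 = 5 + D²)
Z(Y) = -21 + 2*Y² (Z(Y) = (Y² + Y²) - 21 = 2*Y² - 21 = -21 + 2*Y²)
S(14, -3)*(F - Z(K(2))) = -3*(-149 - (-21 + 2*(5 + 2²)²)) = -3*(-149 - (-21 + 2*(5 + 4)²)) = -3*(-149 - (-21 + 2*9²)) = -3*(-149 - (-21 + 2*81)) = -3*(-149 - (-21 + 162)) = -3*(-149 - 1*141) = -3*(-149 - 141) = -3*(-290) = 870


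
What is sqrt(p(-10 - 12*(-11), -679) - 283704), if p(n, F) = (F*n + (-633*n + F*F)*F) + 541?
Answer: I*sqrt(260976386) ≈ 16155.0*I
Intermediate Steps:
p(n, F) = 541 + F*n + F*(F**2 - 633*n) (p(n, F) = (F*n + (-633*n + F**2)*F) + 541 = (F*n + (F**2 - 633*n)*F) + 541 = (F*n + F*(F**2 - 633*n)) + 541 = 541 + F*n + F*(F**2 - 633*n))
sqrt(p(-10 - 12*(-11), -679) - 283704) = sqrt((541 + (-679)**3 - 632*(-679)*(-10 - 12*(-11))) - 283704) = sqrt((541 - 313046839 - 632*(-679)*(-10 + 132)) - 283704) = sqrt((541 - 313046839 - 632*(-679)*122) - 283704) = sqrt((541 - 313046839 + 52353616) - 283704) = sqrt(-260692682 - 283704) = sqrt(-260976386) = I*sqrt(260976386)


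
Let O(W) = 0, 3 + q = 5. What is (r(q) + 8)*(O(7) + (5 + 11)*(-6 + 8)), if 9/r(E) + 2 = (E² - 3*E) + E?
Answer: 112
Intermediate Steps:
q = 2 (q = -3 + 5 = 2)
r(E) = 9/(-2 + E² - 2*E) (r(E) = 9/(-2 + ((E² - 3*E) + E)) = 9/(-2 + (E² - 2*E)) = 9/(-2 + E² - 2*E))
(r(q) + 8)*(O(7) + (5 + 11)*(-6 + 8)) = (9/(-2 + 2² - 2*2) + 8)*(0 + (5 + 11)*(-6 + 8)) = (9/(-2 + 4 - 4) + 8)*(0 + 16*2) = (9/(-2) + 8)*(0 + 32) = (9*(-½) + 8)*32 = (-9/2 + 8)*32 = (7/2)*32 = 112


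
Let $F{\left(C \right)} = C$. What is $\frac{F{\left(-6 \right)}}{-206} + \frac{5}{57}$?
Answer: $\frac{686}{5871} \approx 0.11685$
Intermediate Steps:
$\frac{F{\left(-6 \right)}}{-206} + \frac{5}{57} = - \frac{6}{-206} + \frac{5}{57} = \left(-6\right) \left(- \frac{1}{206}\right) + 5 \cdot \frac{1}{57} = \frac{3}{103} + \frac{5}{57} = \frac{686}{5871}$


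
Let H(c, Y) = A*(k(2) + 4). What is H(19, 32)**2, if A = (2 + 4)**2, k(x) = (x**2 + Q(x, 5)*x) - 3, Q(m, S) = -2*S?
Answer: 291600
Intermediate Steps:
k(x) = -3 + x**2 - 10*x (k(x) = (x**2 + (-2*5)*x) - 3 = (x**2 - 10*x) - 3 = -3 + x**2 - 10*x)
A = 36 (A = 6**2 = 36)
H(c, Y) = -540 (H(c, Y) = 36*((-3 + 2**2 - 10*2) + 4) = 36*((-3 + 4 - 20) + 4) = 36*(-19 + 4) = 36*(-15) = -540)
H(19, 32)**2 = (-540)**2 = 291600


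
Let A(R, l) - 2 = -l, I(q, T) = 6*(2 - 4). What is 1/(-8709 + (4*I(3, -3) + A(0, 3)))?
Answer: -1/8758 ≈ -0.00011418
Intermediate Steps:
I(q, T) = -12 (I(q, T) = 6*(-2) = -12)
A(R, l) = 2 - l
1/(-8709 + (4*I(3, -3) + A(0, 3))) = 1/(-8709 + (4*(-12) + (2 - 1*3))) = 1/(-8709 + (-48 + (2 - 3))) = 1/(-8709 + (-48 - 1)) = 1/(-8709 - 49) = 1/(-8758) = -1/8758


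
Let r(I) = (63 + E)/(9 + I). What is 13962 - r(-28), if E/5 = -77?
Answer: 264956/19 ≈ 13945.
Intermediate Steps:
E = -385 (E = 5*(-77) = -385)
r(I) = -322/(9 + I) (r(I) = (63 - 385)/(9 + I) = -322/(9 + I))
13962 - r(-28) = 13962 - (-322)/(9 - 28) = 13962 - (-322)/(-19) = 13962 - (-322)*(-1)/19 = 13962 - 1*322/19 = 13962 - 322/19 = 264956/19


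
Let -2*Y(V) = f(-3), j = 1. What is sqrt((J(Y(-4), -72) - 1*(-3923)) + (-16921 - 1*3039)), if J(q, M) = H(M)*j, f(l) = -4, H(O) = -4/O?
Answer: I*sqrt(577330)/6 ≈ 126.64*I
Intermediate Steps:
Y(V) = 2 (Y(V) = -1/2*(-4) = 2)
J(q, M) = -4/M (J(q, M) = -4/M*1 = -4/M)
sqrt((J(Y(-4), -72) - 1*(-3923)) + (-16921 - 1*3039)) = sqrt((-4/(-72) - 1*(-3923)) + (-16921 - 1*3039)) = sqrt((-4*(-1/72) + 3923) + (-16921 - 3039)) = sqrt((1/18 + 3923) - 19960) = sqrt(70615/18 - 19960) = sqrt(-288665/18) = I*sqrt(577330)/6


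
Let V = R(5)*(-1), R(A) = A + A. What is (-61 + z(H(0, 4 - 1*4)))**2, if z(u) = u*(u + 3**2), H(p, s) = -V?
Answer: 16641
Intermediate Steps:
R(A) = 2*A
V = -10 (V = (2*5)*(-1) = 10*(-1) = -10)
H(p, s) = 10 (H(p, s) = -1*(-10) = 10)
z(u) = u*(9 + u) (z(u) = u*(u + 9) = u*(9 + u))
(-61 + z(H(0, 4 - 1*4)))**2 = (-61 + 10*(9 + 10))**2 = (-61 + 10*19)**2 = (-61 + 190)**2 = 129**2 = 16641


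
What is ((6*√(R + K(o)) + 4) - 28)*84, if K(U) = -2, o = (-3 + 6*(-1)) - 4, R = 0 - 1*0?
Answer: -2016 + 504*I*√2 ≈ -2016.0 + 712.76*I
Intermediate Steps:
R = 0 (R = 0 + 0 = 0)
o = -13 (o = (-3 - 6) - 4 = -9 - 4 = -13)
((6*√(R + K(o)) + 4) - 28)*84 = ((6*√(0 - 2) + 4) - 28)*84 = ((6*√(-2) + 4) - 28)*84 = ((6*(I*√2) + 4) - 28)*84 = ((6*I*√2 + 4) - 28)*84 = ((4 + 6*I*√2) - 28)*84 = (-24 + 6*I*√2)*84 = -2016 + 504*I*√2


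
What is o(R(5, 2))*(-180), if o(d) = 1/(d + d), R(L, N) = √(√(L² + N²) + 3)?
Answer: -90/√(3 + √29) ≈ -31.080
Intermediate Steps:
R(L, N) = √(3 + √(L² + N²))
o(d) = 1/(2*d)
o(R(5, 2))*(-180) = (1/(2*(√(3 + √(5² + 2²)))))*(-180) = (1/(2*(√(3 + √(25 + 4)))))*(-180) = (1/(2*(√(3 + √29))))*(-180) = (1/(2*√(3 + √29)))*(-180) = -90/√(3 + √29)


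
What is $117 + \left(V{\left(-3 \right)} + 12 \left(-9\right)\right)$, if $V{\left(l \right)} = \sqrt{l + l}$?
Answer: $9 + i \sqrt{6} \approx 9.0 + 2.4495 i$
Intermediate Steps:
$V{\left(l \right)} = \sqrt{2} \sqrt{l}$ ($V{\left(l \right)} = \sqrt{2 l} = \sqrt{2} \sqrt{l}$)
$117 + \left(V{\left(-3 \right)} + 12 \left(-9\right)\right) = 117 + \left(\sqrt{2} \sqrt{-3} + 12 \left(-9\right)\right) = 117 - \left(108 - \sqrt{2} i \sqrt{3}\right) = 117 - \left(108 - i \sqrt{6}\right) = 9 + i \sqrt{6}$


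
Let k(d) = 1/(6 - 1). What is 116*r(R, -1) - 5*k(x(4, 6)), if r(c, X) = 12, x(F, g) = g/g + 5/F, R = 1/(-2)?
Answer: 1391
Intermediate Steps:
R = -½ ≈ -0.50000
x(F, g) = 1 + 5/F
k(d) = ⅕ (k(d) = 1/5 = ⅕)
116*r(R, -1) - 5*k(x(4, 6)) = 116*12 - 5*⅕ = 1392 - 1 = 1391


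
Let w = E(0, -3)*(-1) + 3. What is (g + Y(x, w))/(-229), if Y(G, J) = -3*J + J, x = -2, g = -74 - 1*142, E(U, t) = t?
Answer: 228/229 ≈ 0.99563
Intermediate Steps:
g = -216 (g = -74 - 142 = -216)
w = 6 (w = -3*(-1) + 3 = 3 + 3 = 6)
Y(G, J) = -2*J
(g + Y(x, w))/(-229) = (-216 - 2*6)/(-229) = -(-216 - 12)/229 = -1/229*(-228) = 228/229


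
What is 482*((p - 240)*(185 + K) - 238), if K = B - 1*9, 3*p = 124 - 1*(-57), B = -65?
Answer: -9727242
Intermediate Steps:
p = 181/3 (p = (124 - 1*(-57))/3 = (124 + 57)/3 = (1/3)*181 = 181/3 ≈ 60.333)
K = -74 (K = -65 - 1*9 = -65 - 9 = -74)
482*((p - 240)*(185 + K) - 238) = 482*((181/3 - 240)*(185 - 74) - 238) = 482*(-539/3*111 - 238) = 482*(-19943 - 238) = 482*(-20181) = -9727242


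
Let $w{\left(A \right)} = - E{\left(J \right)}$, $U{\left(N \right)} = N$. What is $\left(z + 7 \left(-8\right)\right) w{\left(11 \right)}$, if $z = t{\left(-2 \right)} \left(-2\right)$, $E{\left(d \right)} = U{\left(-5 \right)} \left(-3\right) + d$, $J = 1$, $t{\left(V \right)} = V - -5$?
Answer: $992$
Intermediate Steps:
$t{\left(V \right)} = 5 + V$ ($t{\left(V \right)} = V + 5 = 5 + V$)
$E{\left(d \right)} = 15 + d$ ($E{\left(d \right)} = \left(-5\right) \left(-3\right) + d = 15 + d$)
$z = -6$ ($z = \left(5 - 2\right) \left(-2\right) = 3 \left(-2\right) = -6$)
$w{\left(A \right)} = -16$ ($w{\left(A \right)} = - (15 + 1) = \left(-1\right) 16 = -16$)
$\left(z + 7 \left(-8\right)\right) w{\left(11 \right)} = \left(-6 + 7 \left(-8\right)\right) \left(-16\right) = \left(-6 - 56\right) \left(-16\right) = \left(-62\right) \left(-16\right) = 992$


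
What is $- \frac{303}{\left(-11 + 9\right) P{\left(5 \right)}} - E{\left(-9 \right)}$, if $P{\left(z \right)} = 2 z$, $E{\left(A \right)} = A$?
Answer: $\frac{483}{20} \approx 24.15$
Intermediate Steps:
$- \frac{303}{\left(-11 + 9\right) P{\left(5 \right)}} - E{\left(-9 \right)} = - \frac{303}{\left(-11 + 9\right) 2 \cdot 5} - -9 = - \frac{303}{\left(-2\right) 10} + 9 = - \frac{303}{-20} + 9 = \left(-303\right) \left(- \frac{1}{20}\right) + 9 = \frac{303}{20} + 9 = \frac{483}{20}$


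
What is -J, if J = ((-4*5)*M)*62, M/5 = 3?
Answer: 18600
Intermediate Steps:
M = 15 (M = 5*3 = 15)
J = -18600 (J = (-4*5*15)*62 = -20*15*62 = -300*62 = -18600)
-J = -1*(-18600) = 18600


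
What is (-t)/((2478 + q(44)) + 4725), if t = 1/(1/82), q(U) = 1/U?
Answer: -3608/316933 ≈ -0.011384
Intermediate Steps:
t = 82 (t = 1/(1/82) = 82)
(-t)/((2478 + q(44)) + 4725) = (-1*82)/((2478 + 1/44) + 4725) = -82/((2478 + 1/44) + 4725) = -82/(109033/44 + 4725) = -82/316933/44 = -82*44/316933 = -3608/316933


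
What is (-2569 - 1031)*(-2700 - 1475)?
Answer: 15030000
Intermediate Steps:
(-2569 - 1031)*(-2700 - 1475) = -3600*(-4175) = 15030000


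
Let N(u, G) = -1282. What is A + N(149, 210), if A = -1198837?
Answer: -1200119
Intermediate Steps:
A + N(149, 210) = -1198837 - 1282 = -1200119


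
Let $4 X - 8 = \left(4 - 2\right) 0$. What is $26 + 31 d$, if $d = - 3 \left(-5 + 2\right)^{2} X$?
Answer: $-1648$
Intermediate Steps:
$X = 2$ ($X = 2 + \frac{\left(4 - 2\right) 0}{4} = 2 + \frac{2 \cdot 0}{4} = 2 + \frac{1}{4} \cdot 0 = 2 + 0 = 2$)
$d = -54$ ($d = - 3 \left(-5 + 2\right)^{2} \cdot 2 = - 3 \left(-3\right)^{2} \cdot 2 = \left(-3\right) 9 \cdot 2 = \left(-27\right) 2 = -54$)
$26 + 31 d = 26 + 31 \left(-54\right) = 26 - 1674 = -1648$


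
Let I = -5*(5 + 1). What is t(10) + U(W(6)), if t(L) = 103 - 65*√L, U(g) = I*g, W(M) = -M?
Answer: 283 - 65*√10 ≈ 77.452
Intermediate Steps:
I = -30 (I = -5*6 = -30)
U(g) = -30*g
t(10) + U(W(6)) = (103 - 65*√10) - (-30)*6 = (103 - 65*√10) - 30*(-6) = (103 - 65*√10) + 180 = 283 - 65*√10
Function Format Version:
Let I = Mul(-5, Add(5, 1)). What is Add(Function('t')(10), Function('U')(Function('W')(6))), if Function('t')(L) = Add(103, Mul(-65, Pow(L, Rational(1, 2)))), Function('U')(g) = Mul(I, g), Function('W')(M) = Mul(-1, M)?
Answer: Add(283, Mul(-65, Pow(10, Rational(1, 2)))) ≈ 77.452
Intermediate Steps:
I = -30 (I = Mul(-5, 6) = -30)
Function('U')(g) = Mul(-30, g)
Add(Function('t')(10), Function('U')(Function('W')(6))) = Add(Add(103, Mul(-65, Pow(10, Rational(1, 2)))), Mul(-30, Mul(-1, 6))) = Add(Add(103, Mul(-65, Pow(10, Rational(1, 2)))), Mul(-30, -6)) = Add(Add(103, Mul(-65, Pow(10, Rational(1, 2)))), 180) = Add(283, Mul(-65, Pow(10, Rational(1, 2))))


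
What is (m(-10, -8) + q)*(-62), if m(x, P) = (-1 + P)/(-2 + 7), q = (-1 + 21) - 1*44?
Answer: 7998/5 ≈ 1599.6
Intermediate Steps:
q = -24 (q = 20 - 44 = -24)
m(x, P) = -⅕ + P/5 (m(x, P) = (-1 + P)/5 = (-1 + P)*(⅕) = -⅕ + P/5)
(m(-10, -8) + q)*(-62) = ((-⅕ + (⅕)*(-8)) - 24)*(-62) = ((-⅕ - 8/5) - 24)*(-62) = (-9/5 - 24)*(-62) = -129/5*(-62) = 7998/5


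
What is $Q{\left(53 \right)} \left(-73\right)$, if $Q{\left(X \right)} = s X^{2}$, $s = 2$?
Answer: $-410114$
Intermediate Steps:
$Q{\left(X \right)} = 2 X^{2}$
$Q{\left(53 \right)} \left(-73\right) = 2 \cdot 53^{2} \left(-73\right) = 2 \cdot 2809 \left(-73\right) = 5618 \left(-73\right) = -410114$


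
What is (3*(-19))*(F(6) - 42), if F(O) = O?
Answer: 2052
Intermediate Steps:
(3*(-19))*(F(6) - 42) = (3*(-19))*(6 - 42) = -57*(-36) = 2052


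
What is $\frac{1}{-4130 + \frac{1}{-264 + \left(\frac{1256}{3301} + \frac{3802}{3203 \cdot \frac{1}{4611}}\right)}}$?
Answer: $- \frac{55082627398}{227491240580637} \approx -0.00024213$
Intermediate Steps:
$\frac{1}{-4130 + \frac{1}{-264 + \left(\frac{1256}{3301} + \frac{3802}{3203 \cdot \frac{1}{4611}}\right)}} = \frac{1}{-4130 + \frac{1}{-264 + \left(1256 \cdot \frac{1}{3301} + \frac{3802}{3203 \cdot \frac{1}{4611}}\right)}} = \frac{1}{-4130 + \frac{1}{-264 + \left(\frac{1256}{3301} + \frac{3802}{\frac{3203}{4611}}\right)}} = \frac{1}{-4130 + \frac{1}{-264 + \left(\frac{1256}{3301} + 3802 \cdot \frac{4611}{3203}\right)}} = \frac{1}{-4130 + \frac{1}{-264 + \left(\frac{1256}{3301} + \frac{17531022}{3203}\right)}} = \frac{1}{-4130 + \frac{1}{-264 + \frac{57873926590}{10573103}}} = \frac{1}{-4130 + \frac{1}{\frac{55082627398}{10573103}}} = \frac{1}{-4130 + \frac{10573103}{55082627398}} = \frac{1}{- \frac{227491240580637}{55082627398}} = - \frac{55082627398}{227491240580637}$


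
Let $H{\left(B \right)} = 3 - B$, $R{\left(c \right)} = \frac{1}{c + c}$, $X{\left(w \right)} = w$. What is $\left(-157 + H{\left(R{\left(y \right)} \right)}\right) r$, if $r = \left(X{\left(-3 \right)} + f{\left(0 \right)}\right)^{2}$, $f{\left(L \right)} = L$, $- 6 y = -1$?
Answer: $-1413$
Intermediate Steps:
$y = \frac{1}{6}$ ($y = \left(- \frac{1}{6}\right) \left(-1\right) = \frac{1}{6} \approx 0.16667$)
$R{\left(c \right)} = \frac{1}{2 c}$
$r = 9$ ($r = \left(-3 + 0\right)^{2} = \left(-3\right)^{2} = 9$)
$\left(-157 + H{\left(R{\left(y \right)} \right)}\right) r = \left(-157 + \left(3 - \frac{\frac{1}{\frac{1}{6}}}{2}\right)\right) 9 = \left(-157 + \left(3 - \frac{1}{2} \cdot 6\right)\right) 9 = \left(-157 + \left(3 - 3\right)\right) 9 = \left(-157 + 0\right) 9 = \left(-157\right) 9 = -1413$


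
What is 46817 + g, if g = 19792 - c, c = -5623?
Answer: 72232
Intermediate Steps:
g = 25415 (g = 19792 - 1*(-5623) = 19792 + 5623 = 25415)
46817 + g = 46817 + 25415 = 72232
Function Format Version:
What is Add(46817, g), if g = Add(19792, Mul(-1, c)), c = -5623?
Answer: 72232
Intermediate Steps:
g = 25415 (g = Add(19792, Mul(-1, -5623)) = Add(19792, 5623) = 25415)
Add(46817, g) = Add(46817, 25415) = 72232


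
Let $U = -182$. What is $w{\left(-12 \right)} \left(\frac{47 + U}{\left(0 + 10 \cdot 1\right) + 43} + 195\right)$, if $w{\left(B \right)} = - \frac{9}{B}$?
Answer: $\frac{7650}{53} \approx 144.34$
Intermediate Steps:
$w{\left(-12 \right)} \left(\frac{47 + U}{\left(0 + 10 \cdot 1\right) + 43} + 195\right) = - \frac{9}{-12} \left(\frac{47 - 182}{\left(0 + 10 \cdot 1\right) + 43} + 195\right) = \left(-9\right) \left(- \frac{1}{12}\right) \left(- \frac{135}{\left(0 + 10\right) + 43} + 195\right) = \frac{3 \left(- \frac{135}{10 + 43} + 195\right)}{4} = \frac{3 \left(- \frac{135}{53} + 195\right)}{4} = \frac{3}{4} \cdot \frac{10200}{53} = \frac{7650}{53}$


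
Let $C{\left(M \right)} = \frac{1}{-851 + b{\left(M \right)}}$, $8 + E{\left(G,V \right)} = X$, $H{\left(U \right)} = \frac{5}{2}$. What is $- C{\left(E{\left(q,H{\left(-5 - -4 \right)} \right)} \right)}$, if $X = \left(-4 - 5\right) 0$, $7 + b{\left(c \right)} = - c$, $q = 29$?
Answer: $\frac{1}{850} \approx 0.0011765$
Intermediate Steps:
$b{\left(c \right)} = -7 - c$
$H{\left(U \right)} = \frac{5}{2}$ ($H{\left(U \right)} = 5 \cdot \frac{1}{2} = \frac{5}{2}$)
$X = 0$ ($X = \left(-9\right) 0 = 0$)
$E{\left(G,V \right)} = -8$ ($E{\left(G,V \right)} = -8 + 0 = -8$)
$C{\left(M \right)} = \frac{1}{-858 - M}$ ($C{\left(M \right)} = \frac{1}{-851 - \left(7 + M\right)} = \frac{1}{-858 - M}$)
$- C{\left(E{\left(q,H{\left(-5 - -4 \right)} \right)} \right)} = - \frac{-1}{858 - 8} = - \frac{-1}{850} = \left(-1\right) \left(- \frac{1}{850}\right) = \frac{1}{850}$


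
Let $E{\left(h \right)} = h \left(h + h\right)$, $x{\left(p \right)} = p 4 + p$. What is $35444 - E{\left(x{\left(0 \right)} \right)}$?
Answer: $35444$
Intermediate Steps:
$x{\left(p \right)} = 5 p$ ($x{\left(p \right)} = 4 p + p = 5 p$)
$E{\left(h \right)} = 2 h^{2}$ ($E{\left(h \right)} = h 2 h = 2 h^{2}$)
$35444 - E{\left(x{\left(0 \right)} \right)} = 35444 - 2 \left(5 \cdot 0\right)^{2} = 35444 - 2 \cdot 0^{2} = 35444 - 2 \cdot 0 = 35444 - 0 = 35444 + 0 = 35444$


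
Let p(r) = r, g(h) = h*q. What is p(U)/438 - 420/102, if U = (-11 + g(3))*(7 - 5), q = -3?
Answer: -15670/3723 ≈ -4.2090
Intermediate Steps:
g(h) = -3*h (g(h) = h*(-3) = -3*h)
U = -40 (U = (-11 - 3*3)*(7 - 5) = (-11 - 9)*2 = -20*2 = -40)
p(U)/438 - 420/102 = -40/438 - 420/102 = -40*1/438 - 420*1/102 = -20/219 - 70/17 = -15670/3723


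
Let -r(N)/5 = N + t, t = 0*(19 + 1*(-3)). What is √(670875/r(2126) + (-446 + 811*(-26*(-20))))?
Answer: √1903820985974/2126 ≈ 649.01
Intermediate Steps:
t = 0 (t = 0*(19 - 3) = 0*16 = 0)
r(N) = -5*N (r(N) = -5*(N + 0) = -5*N)
√(670875/r(2126) + (-446 + 811*(-26*(-20)))) = √(670875/((-5*2126)) + (-446 + 811*(-26*(-20)))) = √(670875/(-10630) + (-446 + 811*520)) = √(670875*(-1/10630) + (-446 + 421720)) = √(-134175/2126 + 421274) = √(895494349/2126) = √1903820985974/2126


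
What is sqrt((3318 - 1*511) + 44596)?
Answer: 3*sqrt(5267) ≈ 217.72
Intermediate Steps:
sqrt((3318 - 1*511) + 44596) = sqrt((3318 - 511) + 44596) = sqrt(2807 + 44596) = sqrt(47403) = 3*sqrt(5267)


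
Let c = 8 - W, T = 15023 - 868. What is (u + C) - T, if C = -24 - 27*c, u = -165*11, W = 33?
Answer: -15319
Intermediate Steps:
u = -1815
T = 14155
c = -25 (c = 8 - 1*33 = 8 - 33 = -25)
C = 651 (C = -24 - 27*(-25) = -24 + 675 = 651)
(u + C) - T = (-1815 + 651) - 1*14155 = -1164 - 14155 = -15319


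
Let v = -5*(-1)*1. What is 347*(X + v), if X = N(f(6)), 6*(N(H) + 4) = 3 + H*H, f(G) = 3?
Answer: 1041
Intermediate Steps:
N(H) = -7/2 + H**2/6 (N(H) = -4 + (3 + H*H)/6 = -4 + (3 + H**2)/6 = -4 + (1/2 + H**2/6) = -7/2 + H**2/6)
v = 5 (v = 5*1 = 5)
X = -2 (X = -7/2 + (1/6)*3**2 = -7/2 + (1/6)*9 = -7/2 + 3/2 = -2)
347*(X + v) = 347*(-2 + 5) = 347*3 = 1041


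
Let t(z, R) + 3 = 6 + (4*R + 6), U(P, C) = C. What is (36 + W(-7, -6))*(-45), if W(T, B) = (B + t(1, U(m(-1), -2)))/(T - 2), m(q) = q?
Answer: -1645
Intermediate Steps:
t(z, R) = 9 + 4*R (t(z, R) = -3 + (6 + (4*R + 6)) = -3 + (6 + (6 + 4*R)) = -3 + (12 + 4*R) = 9 + 4*R)
W(T, B) = (1 + B)/(-2 + T) (W(T, B) = (B + (9 + 4*(-2)))/(T - 2) = (B + (9 - 8))/(-2 + T) = (B + 1)/(-2 + T) = (1 + B)/(-2 + T))
(36 + W(-7, -6))*(-45) = (36 + (1 - 6)/(-2 - 7))*(-45) = (36 - 5/(-9))*(-45) = (36 - ⅑*(-5))*(-45) = (36 + 5/9)*(-45) = (329/9)*(-45) = -1645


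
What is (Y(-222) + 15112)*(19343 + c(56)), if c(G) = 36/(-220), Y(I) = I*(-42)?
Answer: 25996385216/55 ≈ 4.7266e+8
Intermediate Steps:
Y(I) = -42*I
c(G) = -9/55 (c(G) = 36*(-1/220) = -9/55)
(Y(-222) + 15112)*(19343 + c(56)) = (-42*(-222) + 15112)*(19343 - 9/55) = (9324 + 15112)*(1063856/55) = 24436*(1063856/55) = 25996385216/55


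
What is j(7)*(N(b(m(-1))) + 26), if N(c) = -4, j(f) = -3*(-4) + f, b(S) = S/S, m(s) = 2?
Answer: 418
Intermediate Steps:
b(S) = 1
j(f) = 12 + f
j(7)*(N(b(m(-1))) + 26) = (12 + 7)*(-4 + 26) = 19*22 = 418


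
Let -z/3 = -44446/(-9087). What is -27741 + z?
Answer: -84071935/3029 ≈ -27756.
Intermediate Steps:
z = -44446/3029 (z = -(-133338)/(-9087) = -(-133338)*(-1)/9087 = -3*44446/9087 = -44446/3029 ≈ -14.673)
-27741 + z = -27741 - 44446/3029 = -84071935/3029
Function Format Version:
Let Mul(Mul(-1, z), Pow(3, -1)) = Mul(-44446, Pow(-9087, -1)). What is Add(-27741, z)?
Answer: Rational(-84071935, 3029) ≈ -27756.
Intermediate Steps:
z = Rational(-44446, 3029) (z = Mul(-3, Mul(-44446, Pow(-9087, -1))) = Mul(-3, Mul(-44446, Rational(-1, 9087))) = Mul(-3, Rational(44446, 9087)) = Rational(-44446, 3029) ≈ -14.673)
Add(-27741, z) = Add(-27741, Rational(-44446, 3029)) = Rational(-84071935, 3029)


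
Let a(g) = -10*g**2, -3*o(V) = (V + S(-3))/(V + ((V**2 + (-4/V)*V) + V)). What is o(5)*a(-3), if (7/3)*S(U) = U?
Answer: 780/217 ≈ 3.5945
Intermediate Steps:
S(U) = 3*U/7
o(V) = -(-9/7 + V)/(3*(-4 + V**2 + 2*V)) (o(V) = -(V + (3/7)*(-3))/(3*(V + ((V**2 + (-4/V)*V) + V))) = -(V - 9/7)/(3*(V + ((V**2 - 4) + V))) = -(-9/7 + V)/(3*(V + ((-4 + V**2) + V))) = -(-9/7 + V)/(3*(V + (-4 + V + V**2))) = -(-9/7 + V)/(3*(-4 + V**2 + 2*V)))
o(5)*a(-3) = ((9 - 7*5)/(21*(-4 + 5**2 + 2*5)))*(-10*(-3)**2) = ((9 - 35)/(21*(-4 + 25 + 10)))*(-10*9) = ((1/21)*(-26)/31)*(-90) = ((1/21)*(1/31)*(-26))*(-90) = -26/651*(-90) = 780/217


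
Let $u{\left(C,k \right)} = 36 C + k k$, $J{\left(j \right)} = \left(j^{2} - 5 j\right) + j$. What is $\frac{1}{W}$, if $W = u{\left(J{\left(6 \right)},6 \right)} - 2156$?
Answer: $- \frac{1}{1688} \approx -0.00059242$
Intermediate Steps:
$J{\left(j \right)} = j^{2} - 4 j$
$u{\left(C,k \right)} = k^{2} + 36 C$ ($u{\left(C,k \right)} = 36 C + k^{2} = k^{2} + 36 C$)
$W = -1688$ ($W = \left(6^{2} + 36 \cdot 6 \left(-4 + 6\right)\right) - 2156 = \left(36 + 36 \cdot 6 \cdot 2\right) - 2156 = \left(36 + 36 \cdot 12\right) - 2156 = \left(36 + 432\right) - 2156 = 468 - 2156 = -1688$)
$\frac{1}{W} = \frac{1}{-1688} = - \frac{1}{1688}$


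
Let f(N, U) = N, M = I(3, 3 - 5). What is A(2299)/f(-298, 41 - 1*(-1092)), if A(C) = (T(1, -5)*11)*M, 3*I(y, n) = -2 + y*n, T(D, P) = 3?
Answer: 44/149 ≈ 0.29530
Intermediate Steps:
I(y, n) = -2/3 + n*y/3 (I(y, n) = (-2 + y*n)/3 = (-2 + n*y)/3 = -2/3 + n*y/3)
M = -8/3 (M = -2/3 + (1/3)*(3 - 5)*3 = -2/3 + (1/3)*(-2)*3 = -2/3 - 2 = -8/3 ≈ -2.6667)
A(C) = -88 (A(C) = (3*11)*(-8/3) = 33*(-8/3) = -88)
A(2299)/f(-298, 41 - 1*(-1092)) = -88/(-298) = -88*(-1/298) = 44/149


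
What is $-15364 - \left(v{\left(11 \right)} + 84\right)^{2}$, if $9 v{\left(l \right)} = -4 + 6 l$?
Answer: $- \frac{1913608}{81} \approx -23625.0$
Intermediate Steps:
$v{\left(l \right)} = - \frac{4}{9} + \frac{2 l}{3}$ ($v{\left(l \right)} = \frac{-4 + 6 l}{9} = - \frac{4}{9} + \frac{2 l}{3}$)
$-15364 - \left(v{\left(11 \right)} + 84\right)^{2} = -15364 - \left(\left(- \frac{4}{9} + \frac{2}{3} \cdot 11\right) + 84\right)^{2} = -15364 - \left(\left(- \frac{4}{9} + \frac{22}{3}\right) + 84\right)^{2} = -15364 - \left(\frac{62}{9} + 84\right)^{2} = -15364 - \left(\frac{818}{9}\right)^{2} = -15364 - \frac{669124}{81} = - \frac{1913608}{81}$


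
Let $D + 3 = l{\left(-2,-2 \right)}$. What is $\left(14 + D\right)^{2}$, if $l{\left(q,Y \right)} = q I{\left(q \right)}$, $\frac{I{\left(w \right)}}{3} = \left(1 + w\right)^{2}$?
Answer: $25$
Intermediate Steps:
$I{\left(w \right)} = 3 \left(1 + w\right)^{2}$
$l{\left(q,Y \right)} = 3 q \left(1 + q\right)^{2}$ ($l{\left(q,Y \right)} = q 3 \left(1 + q\right)^{2} = 3 q \left(1 + q\right)^{2}$)
$D = -9$ ($D = -3 + 3 \left(-2\right) \left(1 - 2\right)^{2} = -3 + 3 \left(-2\right) \left(-1\right)^{2} = -3 + 3 \left(-2\right) 1 = -3 - 6 = -9$)
$\left(14 + D\right)^{2} = \left(14 - 9\right)^{2} = 5^{2} = 25$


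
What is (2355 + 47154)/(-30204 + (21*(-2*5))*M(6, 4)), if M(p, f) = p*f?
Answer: -5501/3916 ≈ -1.4047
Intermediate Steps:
M(p, f) = f*p
(2355 + 47154)/(-30204 + (21*(-2*5))*M(6, 4)) = (2355 + 47154)/(-30204 + (21*(-2*5))*(4*6)) = 49509/(-30204 + (21*(-10))*24) = 49509/(-30204 - 210*24) = 49509/(-30204 - 5040) = 49509/(-35244) = 49509*(-1/35244) = -5501/3916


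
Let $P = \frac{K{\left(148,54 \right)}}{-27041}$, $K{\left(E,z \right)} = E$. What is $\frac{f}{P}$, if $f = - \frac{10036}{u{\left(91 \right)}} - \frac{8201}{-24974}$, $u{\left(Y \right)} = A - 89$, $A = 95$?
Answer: $\frac{3388100175089}{11088456} \approx 3.0555 \cdot 10^{5}$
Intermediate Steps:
$u{\left(Y \right)} = 6$ ($u{\left(Y \right)} = 95 - 89 = 6$)
$P = - \frac{148}{27041}$ ($P = \frac{148}{-27041} = 148 \left(- \frac{1}{27041}\right) = - \frac{148}{27041} \approx -0.0054732$)
$f = - \frac{125294929}{74922}$ ($f = - \frac{10036}{6} - \frac{8201}{-24974} = \left(-10036\right) \frac{1}{6} - - \frac{8201}{24974} = - \frac{5018}{3} + \frac{8201}{24974} = - \frac{125294929}{74922} \approx -1672.3$)
$\frac{f}{P} = - \frac{125294929}{74922 \left(- \frac{148}{27041}\right)} = \left(- \frac{125294929}{74922}\right) \left(- \frac{27041}{148}\right) = \frac{3388100175089}{11088456}$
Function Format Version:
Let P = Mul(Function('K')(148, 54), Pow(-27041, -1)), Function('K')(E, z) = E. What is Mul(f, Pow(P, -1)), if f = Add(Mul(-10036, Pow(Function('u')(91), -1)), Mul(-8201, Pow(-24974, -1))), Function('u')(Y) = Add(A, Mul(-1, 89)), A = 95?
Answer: Rational(3388100175089, 11088456) ≈ 3.0555e+5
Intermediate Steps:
Function('u')(Y) = 6 (Function('u')(Y) = Add(95, Mul(-1, 89)) = Add(95, -89) = 6)
P = Rational(-148, 27041) (P = Mul(148, Pow(-27041, -1)) = Mul(148, Rational(-1, 27041)) = Rational(-148, 27041) ≈ -0.0054732)
f = Rational(-125294929, 74922) (f = Add(Mul(-10036, Pow(6, -1)), Mul(-8201, Pow(-24974, -1))) = Add(Mul(-10036, Rational(1, 6)), Mul(-8201, Rational(-1, 24974))) = Add(Rational(-5018, 3), Rational(8201, 24974)) = Rational(-125294929, 74922) ≈ -1672.3)
Mul(f, Pow(P, -1)) = Mul(Rational(-125294929, 74922), Pow(Rational(-148, 27041), -1)) = Mul(Rational(-125294929, 74922), Rational(-27041, 148)) = Rational(3388100175089, 11088456)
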